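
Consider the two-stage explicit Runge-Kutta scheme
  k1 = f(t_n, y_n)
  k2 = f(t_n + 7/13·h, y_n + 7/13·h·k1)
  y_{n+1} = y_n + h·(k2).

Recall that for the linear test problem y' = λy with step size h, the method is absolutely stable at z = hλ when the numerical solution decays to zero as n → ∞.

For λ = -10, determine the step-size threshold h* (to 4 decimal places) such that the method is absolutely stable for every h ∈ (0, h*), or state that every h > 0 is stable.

(-1.8571,0); λ=-10 ⇒ h* = (13/7)/10 = 0.1857.

Test eqn y'=λy, z=hλ:
  k1=λy_n ⇒ h·k1=z·y_n;  k2=λ(1+7/13z)y_n ⇒ h·k2=z(1+7/13z)y_n
  y_{n+1}/y_n = 1 + z(1+7/13z) = 1 + z + 7/13z²
  Hence R(z) = 1 + z + 7/13z².

Boundary: |R(x)|=1, x<0.
x=-1.4: |R|=0.6554
R=1: x+7/13x²=0 ⇒ x=−13/7=-1.8571; min R=1−1/(4·7/13)=0.5357>−1
Confirm numerically:
  x=-1.564: |R|=0.75313 <1
  x=-1.534: |R|=0.73308 <1
  x=-0.885: |R|=0.53674 <1
  x=-2.374: |R|=1.66070 >1
  x=-2.309: |R|=1.56180 >1
  x=-2.104: |R|=1.27967 >1
Interval (-1.8571, 0).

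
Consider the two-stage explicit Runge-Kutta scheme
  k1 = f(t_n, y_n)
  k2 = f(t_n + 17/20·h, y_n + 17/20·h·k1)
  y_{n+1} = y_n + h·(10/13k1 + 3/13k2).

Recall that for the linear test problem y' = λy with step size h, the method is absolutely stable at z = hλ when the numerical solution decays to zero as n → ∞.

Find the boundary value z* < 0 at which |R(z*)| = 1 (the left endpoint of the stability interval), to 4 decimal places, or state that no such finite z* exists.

z* = -5.0980.

With y'=λy (z=hλ):
  k1=λy_n ⇒ h·k1=z·y_n;  k2=λ(1+17/20z)y_n ⇒ h·k2=z(1+17/20z)y_n
  y_{n+1}/y_n = 1 + 10/13z + 3/13z(1+17/20z) = 1 + z + 51/260z²
  ⇒ R(z) = 1 + z + 51/260z².

Solve |R(x)|<1 on ℝ⁻.
x=-0.86: |R|=0.2851
R=1: x+51/260x²=0 ⇒ x=−260/51=-5.0980; min R=1−1/(4·51/260)=-0.2745>−1
Confirm numerically:
  x=-4.612: |R|=0.56030 <1
  x=-3.952: |R|=0.11159 <1
  x=-2.779: |R|=0.26414 <1
  x=-5.517: |R|=1.45339 >1
  x=-5.215: |R|=1.11964 >1
Interval (-5.0980, 0).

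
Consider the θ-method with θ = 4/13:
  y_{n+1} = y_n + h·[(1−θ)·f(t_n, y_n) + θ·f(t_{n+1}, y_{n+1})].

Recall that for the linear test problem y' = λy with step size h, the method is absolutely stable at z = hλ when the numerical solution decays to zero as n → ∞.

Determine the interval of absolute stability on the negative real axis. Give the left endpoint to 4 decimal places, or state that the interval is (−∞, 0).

On y'=λy, z=hλ:
  y_{n+1} = y_n + z·[9/13·y_n + 4/13·y_{n+1}] ⇒ (1 − 4/13z)y_{n+1} = (1 + 9/13z)y_n
  ⇒ R(z) = (1 + 9/13z)/(1 − 4/13z).

Need |R(x)|<1, x<0.
x=-1.32: |R|=0.0613
R=−1: 1+9/13x = −1+4/13x ⇒ -5/13x=2 ⇒ x=2/(-5/13)=-5.2000
Confirm numerically:
  x=-3.981: |R|=0.78928 <1
  x=-3.369: |R|=0.65422 <1
  x=-2.396: |R|=0.37921 <1
  x=-2.326: |R|=0.35572 <1
  x=-5.582: |R|=1.05406 >1
  x=-5.458: |R|=1.03703 >1
Interval (-5.2000, 0).

(-5.2000, 0).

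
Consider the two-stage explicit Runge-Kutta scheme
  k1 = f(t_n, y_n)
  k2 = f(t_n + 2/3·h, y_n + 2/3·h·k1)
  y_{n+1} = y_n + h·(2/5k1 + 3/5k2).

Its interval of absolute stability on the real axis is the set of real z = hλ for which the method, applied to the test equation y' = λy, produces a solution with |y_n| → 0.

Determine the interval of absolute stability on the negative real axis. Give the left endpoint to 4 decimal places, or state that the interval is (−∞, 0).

Set f=λy, z=hλ:
  k1=λy_n ⇒ h·k1=z·y_n;  k2=λ(1+2/3z)y_n ⇒ h·k2=z(1+2/3z)y_n
  y_{n+1}/y_n = 1 + 2/5z + 3/5z(1+2/3z) = 1 + z + 2/5z²
  Hence R(z) = 1 + z + 2/5z².

Boundary: |R(x)|=1, x<0.
x=-0.67: |R|=0.5096
R=1: x+2/5x²=0 ⇒ x=−5/2=-2.5000; min R=1−1/(4·2/5)=0.3750>−1
Confirm numerically:
  x=-2.393: |R|=0.89758 <1
  x=-1.993: |R|=0.59582 <1
  x=-1.906: |R|=0.54713 <1
  x=-1.682: |R|=0.44965 <1
  x=-2.951: |R|=1.53236 >1
  x=-2.890: |R|=1.45084 >1
  x=-2.873: |R|=1.42865 >1
Stable set (-2.5000, 0).

z∈(-2.5000,0).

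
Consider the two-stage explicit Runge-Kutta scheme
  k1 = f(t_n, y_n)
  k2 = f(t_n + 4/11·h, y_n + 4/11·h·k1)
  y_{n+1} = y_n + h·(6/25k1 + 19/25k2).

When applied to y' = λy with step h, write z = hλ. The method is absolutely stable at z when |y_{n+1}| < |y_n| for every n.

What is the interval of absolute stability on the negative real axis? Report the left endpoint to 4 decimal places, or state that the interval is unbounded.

Test eqn y'=λy, z=hλ:
  k1=λy_n ⇒ h·k1=z·y_n;  k2=λ(1+4/11z)y_n ⇒ h·k2=z(1+4/11z)y_n
  y_{n+1}/y_n = 1 + 6/25z + 19/25z(1+4/11z) = 1 + z + 76/275z²
  Hence R(z) = 1 + z + 76/275z².

Need |R(x)|<1, x<0.
x=-1.56: |R|=0.1126
R=1: x+76/275x²=0 ⇒ x=−275/76=-3.6184; min R=1−1/(4·76/275)=0.0954>−1
Confirm numerically:
  x=-2.824: |R|=0.37999 <1
  x=-2.671: |R|=0.30064 <1
  x=-1.959: |R|=0.10160 <1
  x=-1.473: |R|=0.12663 <1
  x=-4.092: |R|=1.53556 >1
  x=-3.991: |R|=1.41094 >1
  x=-3.642: |R|=1.02373 >1
Interval (-3.6184, 0).

(-3.6184, 0).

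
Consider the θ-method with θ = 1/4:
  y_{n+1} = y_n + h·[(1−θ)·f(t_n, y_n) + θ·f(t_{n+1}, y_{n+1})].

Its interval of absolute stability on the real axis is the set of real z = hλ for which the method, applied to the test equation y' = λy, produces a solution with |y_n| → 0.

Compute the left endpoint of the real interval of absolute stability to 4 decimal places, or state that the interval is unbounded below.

Set f=λy, z=hλ:
  y_{n+1} = y_n + z·[3/4·y_n + 1/4·y_{n+1}] ⇒ (1 − 1/4z)y_{n+1} = (1 + 3/4z)y_n
  Hence R(z) = (1 + 3/4z)/(1 − 1/4z).

Find x<0 with |R(x)|<1.
x=-0.7: |R|=0.4043
R=−1: 1+3/4x = −1+1/4x ⇒ -1/2x=2 ⇒ x=2/(-1/2)=-4.0000
Confirm numerically:
  x=-3.048: |R|=0.72985 <1
  x=-2.787: |R|=0.64255 <1
  x=-2.534: |R|=0.55127 <1
  x=-4.585: |R|=1.13628 >1
  x=-4.525: |R|=1.12317 >1
Stable set (-4.0000, 0).

left endpoint -4.0000.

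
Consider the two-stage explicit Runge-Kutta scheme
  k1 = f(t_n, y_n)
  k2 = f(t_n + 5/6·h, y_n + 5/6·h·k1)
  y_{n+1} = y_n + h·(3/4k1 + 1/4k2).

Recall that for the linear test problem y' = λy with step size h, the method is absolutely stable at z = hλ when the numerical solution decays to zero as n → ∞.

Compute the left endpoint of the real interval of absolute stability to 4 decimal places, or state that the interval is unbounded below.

z* = -4.8000.

Set f=λy, z=hλ:
  k1=λy_n ⇒ h·k1=z·y_n;  k2=λ(1+5/6z)y_n ⇒ h·k2=z(1+5/6z)y_n
  y_{n+1}/y_n = 1 + 3/4z + 1/4z(1+5/6z) = 1 + z + 5/24z²
  so R(z) = 1 + z + 5/24z².

Boundary: |R(x)|=1, x<0.
x=-1.69: |R|=0.0950
R=1: x+5/24x²=0 ⇒ x=−24/5=-4.8000; min R=1−1/(4·5/24)=-0.2000>−1
Confirm numerically:
  x=-4.441: |R|=0.66785 <1
  x=-3.540: |R|=0.07075 <1
  x=-3.179: |R|=0.07357 <1
  x=-2.785: |R|=0.16912 <1
  x=-5.234: |R|=1.47324 >1
  x=-5.111: |R|=1.33115 >1
Interval (-4.8000, 0).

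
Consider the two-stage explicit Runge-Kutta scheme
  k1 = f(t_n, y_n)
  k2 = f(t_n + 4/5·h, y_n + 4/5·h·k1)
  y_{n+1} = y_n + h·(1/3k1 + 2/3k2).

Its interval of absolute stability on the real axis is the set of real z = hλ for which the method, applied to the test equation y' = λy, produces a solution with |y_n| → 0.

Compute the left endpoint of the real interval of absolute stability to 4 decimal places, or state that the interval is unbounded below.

z* = -1.8750.

Test eqn y'=λy, z=hλ:
  k1=λy_n ⇒ h·k1=z·y_n;  k2=λ(1+4/5z)y_n ⇒ h·k2=z(1+4/5z)y_n
  y_{n+1}/y_n = 1 + 1/3z + 2/3z(1+4/5z) = 1 + z + 8/15z²
  R(z) = 1 + z + 8/15z².

Solve |R(x)|<1 on ℝ⁻.
x=-0.68: |R|=0.5666
R=1: x+8/15x²=0 ⇒ x=−15/8=-1.8750; min R=1−1/(4·8/15)=0.5312>−1
Confirm numerically:
  x=-1.839: |R|=0.96469 <1
  x=-1.501: |R|=0.70060 <1
  x=-1.069: |R|=0.54047 <1
  x=-2.227: |R|=1.41808 >1
  x=-2.049: |R|=1.19015 >1
Stable set (-1.8750, 0).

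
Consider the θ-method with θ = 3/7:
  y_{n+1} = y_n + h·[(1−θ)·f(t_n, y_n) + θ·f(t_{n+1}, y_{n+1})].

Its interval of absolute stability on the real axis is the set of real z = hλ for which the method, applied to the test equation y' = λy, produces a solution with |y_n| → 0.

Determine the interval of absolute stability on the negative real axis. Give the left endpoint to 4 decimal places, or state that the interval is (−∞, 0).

Set f=λy, z=hλ:
  y_{n+1} = y_n + z·[4/7·y_n + 3/7·y_{n+1}] ⇒ (1 − 3/7z)y_{n+1} = (1 + 4/7z)y_n
  R(z) = (1 + 4/7z)/(1 − 3/7z).

Boundary: |R(x)|=1, x<0.
x=-1.79: |R|=0.0129
R=−1: 1+4/7x = −1+3/7x ⇒ -1/7x=2 ⇒ x=2/(-1/7)=-14.0000
Confirm numerically:
  x=-9.688: |R|=0.88043 <1
  x=-9.316: |R|=0.86597 <1
  x=-7.000: |R|=0.75000 <1
  x=-14.358: |R|=1.00715 >1
  x=-14.353: |R|=1.00705 >1
  x=-14.224: |R|=1.00451 >1
So |R|<1 on (-14.0000, 0).

z∈(-14.0000,0).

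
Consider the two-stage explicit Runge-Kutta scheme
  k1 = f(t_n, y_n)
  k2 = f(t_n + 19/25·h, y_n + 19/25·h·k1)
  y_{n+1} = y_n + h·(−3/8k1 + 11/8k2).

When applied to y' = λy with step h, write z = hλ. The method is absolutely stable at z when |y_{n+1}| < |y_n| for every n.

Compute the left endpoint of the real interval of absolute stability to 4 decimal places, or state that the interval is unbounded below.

left endpoint -0.9569.

On y'=λy, z=hλ:
  k1=λy_n ⇒ h·k1=z·y_n;  k2=λ(1+19/25z)y_n ⇒ h·k2=z(1+19/25z)y_n
  y_{n+1}/y_n = 1 − 3/8z + 11/8z(1+19/25z) = 1 + z + 209/200z²
  Hence R(z) = 1 + z + 209/200z².

Find x<0 with |R(x)|<1.
x=-1.68: |R|=2.2694
R=1: x+209/200x²=0 ⇒ x=−200/209=-0.9569; min R=1−1/(4·209/200)=0.7608>−1
Confirm numerically:
  x=-0.751: |R|=0.83838 <1
  x=-0.718: |R|=0.82072 <1
  x=-0.680: |R|=0.80321 <1
  x=-0.611: |R|=0.77912 <1
  x=-1.327: |R|=1.51317 >1
  x=-1.113: |R|=1.18151 >1
Interval (-0.9569, 0).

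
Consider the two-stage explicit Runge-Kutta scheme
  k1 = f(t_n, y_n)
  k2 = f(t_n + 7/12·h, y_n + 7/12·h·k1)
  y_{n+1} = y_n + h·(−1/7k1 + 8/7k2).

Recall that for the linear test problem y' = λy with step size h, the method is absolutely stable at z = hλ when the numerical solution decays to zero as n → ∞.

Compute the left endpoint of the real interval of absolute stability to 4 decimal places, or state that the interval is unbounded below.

z* = -1.5000.

On y'=λy, z=hλ:
  k1=λy_n ⇒ h·k1=z·y_n;  k2=λ(1+7/12z)y_n ⇒ h·k2=z(1+7/12z)y_n
  y_{n+1}/y_n = 1 − 1/7z + 8/7z(1+7/12z) = 1 + z + 2/3z²
  ⇒ R(z) = 1 + z + 2/3z².

Solve |R(x)|<1 on ℝ⁻.
x=-1.47: |R|=0.9706
R=1: x+2/3x²=0 ⇒ x=−3/2=-1.5000; min R=1−1/(4·2/3)=0.6250>−1
Confirm numerically:
  x=-1.313: |R|=0.83631 <1
  x=-0.941: |R|=0.64932 <1
  x=-0.610: |R|=0.63807 <1
  x=-1.896: |R|=1.50054 >1
  x=-1.872: |R|=1.46426 >1
  x=-1.813: |R|=1.37831 >1
Interval (-1.5000, 0).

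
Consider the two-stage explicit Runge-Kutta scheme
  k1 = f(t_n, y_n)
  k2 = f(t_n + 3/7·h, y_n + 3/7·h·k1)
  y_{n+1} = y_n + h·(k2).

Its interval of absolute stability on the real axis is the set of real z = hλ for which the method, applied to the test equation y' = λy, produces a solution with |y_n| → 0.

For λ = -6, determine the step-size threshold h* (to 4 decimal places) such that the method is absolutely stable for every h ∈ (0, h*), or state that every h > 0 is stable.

(-2.3333,0); λ=-6 ⇒ h* = (7/3)/6 = 0.3889.

With y'=λy (z=hλ):
  k1=λy_n ⇒ h·k1=z·y_n;  k2=λ(1+3/7z)y_n ⇒ h·k2=z(1+3/7z)y_n
  y_{n+1}/y_n = 1 + z(1+3/7z) = 1 + z + 3/7z²
  R(z) = 1 + z + 3/7z².

Find x<0 with |R(x)|<1.
x=-0.68: |R|=0.5182
R=1: x+3/7x²=0 ⇒ x=−7/3=-2.3333; min R=1−1/(4·3/7)=0.4167>−1
Confirm numerically:
  x=-2.207: |R|=0.88051 <1
  x=-2.168: |R|=0.84638 <1
  x=-2.154: |R|=0.83445 <1
  x=-1.691: |R|=0.53449 <1
  x=-2.414: |R|=1.08346 >1
  x=-2.413: |R|=1.08239 >1
Interval (-2.3333, 0).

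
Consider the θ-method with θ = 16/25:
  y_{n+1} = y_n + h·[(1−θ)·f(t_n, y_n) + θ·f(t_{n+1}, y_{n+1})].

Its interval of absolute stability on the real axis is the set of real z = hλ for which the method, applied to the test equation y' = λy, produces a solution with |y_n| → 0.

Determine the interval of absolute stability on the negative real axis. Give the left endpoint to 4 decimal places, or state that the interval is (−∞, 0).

(−∞, 0) — no finite endpoint.

Test eqn y'=λy, z=hλ:
  y_{n+1} = y_n + z·[9/25·y_n + 16/25·y_{n+1}] ⇒ (1 − 16/25z)y_{n+1} = (1 + 9/25z)y_n
  so R(z) = (1 + 9/25z)/(1 − 16/25z).

Solve |R(x)|<1 on ℝ⁻.
x=-1.08: |R|=0.3614
x=-2: |R|=0.1228
x=-10: |R|=0.3514
x=-100: |R|=0.5385
θ=16/25≥1/2 ⇒ |1+9/25x|<|1−16/25x| ∀x<0 ⇒ stable on all of ℝ⁻.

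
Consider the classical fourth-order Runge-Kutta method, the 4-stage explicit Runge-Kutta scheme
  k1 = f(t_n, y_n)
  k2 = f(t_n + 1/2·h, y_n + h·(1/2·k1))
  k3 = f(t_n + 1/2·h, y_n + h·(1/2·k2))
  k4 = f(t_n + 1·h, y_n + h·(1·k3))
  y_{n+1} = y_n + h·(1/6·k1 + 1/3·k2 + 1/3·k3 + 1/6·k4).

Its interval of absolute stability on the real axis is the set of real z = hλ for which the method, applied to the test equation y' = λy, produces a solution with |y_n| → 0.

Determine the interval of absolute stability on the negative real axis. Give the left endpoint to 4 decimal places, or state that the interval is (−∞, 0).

With y'=λy (z=hλ):
  order 4, 4-stage ⇒ R(z)=1+z+z^2/2+z^3/6+z^4/24
  (e.g. R(-0.6)=0.54940, |R|=0.54940)

Boundary: |R(x)|=1, x<0.
x=-0.6: |R|=0.5494
|R(-3.12)|=1.6336 |R(-1.69)|=0.2735 |R(-1.29)|=0.2997
Bisect:
  x_lo=-3.4373 |R|=2.5182  x_hi=-0.3948 |R|=0.6739
  mid=-1.91607 |R|=0.30878 →hi
  mid=-2.67671 |R|=0.84825 →hi
  mid=-3.05703 |R|=1.49318 →lo
  mid=-2.86687 |R|=1.13012 →lo
  mid=-2.77179 |R|=0.97983 →hi
  mid=-2.81933 |R|=1.05254 →lo
  mid=-2.79556 |R|=1.01558 →lo
  mid=-2.78367 |R|=0.99756 →hi
  mid=-2.78961 |R|=1.00653 →lo
  mid=-2.78664 |R|=1.00204 →lo
  ...
  [-2.78534,-2.78516] ⇒ x*=-2.7853
Stable set (-2.7853, 0).

(-2.7853, 0).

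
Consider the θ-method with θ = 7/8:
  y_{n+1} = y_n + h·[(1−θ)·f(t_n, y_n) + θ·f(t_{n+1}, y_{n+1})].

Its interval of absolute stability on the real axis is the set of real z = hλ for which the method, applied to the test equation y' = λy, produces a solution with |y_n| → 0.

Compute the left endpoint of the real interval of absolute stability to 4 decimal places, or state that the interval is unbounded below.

Test eqn y'=λy, z=hλ:
  y_{n+1} = y_n + z·[1/8·y_n + 7/8·y_{n+1}] ⇒ (1 − 7/8z)y_{n+1} = (1 + 1/8z)y_n
  ⇒ R(z) = (1 + 1/8z)/(1 − 7/8z).

Boundary: |R(x)|=1, x<0.
x=-1.41: |R|=0.3688
x=-2: |R|=0.2727
x=-10: |R|=0.0256
x=-100: |R|=0.1299
θ=7/8≥1/2 ⇒ |1+1/8x|<|1−7/8x| ∀x<0 ⇒ interval (−∞,0).

(−∞, 0) — no finite endpoint.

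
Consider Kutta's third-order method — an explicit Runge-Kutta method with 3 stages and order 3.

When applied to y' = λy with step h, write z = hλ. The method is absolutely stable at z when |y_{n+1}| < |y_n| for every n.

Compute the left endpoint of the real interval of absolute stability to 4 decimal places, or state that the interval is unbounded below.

left endpoint -2.5127.

Test eqn y'=λy, z=hλ:
  order 3, 3-stage ⇒ R(z)=1+z+z^2/2+z^3/6
  (e.g. R(-1.18)=0.24236, |R|=0.24236)

Solve |R(x)|<1 on ℝ⁻.
x=-1.18: |R|=0.2424
|R(-2.44)|=0.8843 |R(-2.05)|=0.3846 |R(-1.03)|=0.3183
Bisect:
  x_lo=-2.9027 |R|=1.7660  x_hi=-0.2843 |R|=0.7523
  mid=-1.59350 |R|=0.00174 →hi
  mid=-2.24809 |R|=0.61474 →hi
  mid=-2.57538 |R|=1.10599 →lo
  mid=-2.41173 |R|=0.84146 →hi
  mid=-2.49355 |R|=0.96872 →hi
  mid=-2.53447 |R|=1.03607 →lo
  mid=-2.51401 |R|=1.00208 →lo
  mid=-2.50378 |R|=0.98532 →hi
  mid=-2.50890 |R|=0.99368 →hi
  ...
  [-2.51289,-2.51273] ⇒ x*=-2.5127
So |R|<1 on (-2.5127, 0).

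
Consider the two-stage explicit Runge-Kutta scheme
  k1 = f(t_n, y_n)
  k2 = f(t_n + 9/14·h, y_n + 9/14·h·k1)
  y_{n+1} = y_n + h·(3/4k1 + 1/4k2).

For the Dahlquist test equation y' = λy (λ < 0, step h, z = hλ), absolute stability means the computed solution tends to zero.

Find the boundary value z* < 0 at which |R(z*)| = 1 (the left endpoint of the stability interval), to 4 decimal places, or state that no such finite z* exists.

left endpoint -6.2222.

On y'=λy, z=hλ:
  k1=λy_n ⇒ h·k1=z·y_n;  k2=λ(1+9/14z)y_n ⇒ h·k2=z(1+9/14z)y_n
  y_{n+1}/y_n = 1 + 3/4z + 1/4z(1+9/14z) = 1 + z + 9/56z²
  so R(z) = 1 + z + 9/56z².

Find x<0 with |R(x)|<1.
x=-1.59: |R|=0.1837
R=1: x+9/56x²=0 ⇒ x=−56/9=-6.2222; min R=1−1/(4·9/56)=-0.5556>−1
Confirm numerically:
  x=-5.531: |R|=0.38557 <1
  x=-3.357: |R|=0.54584 <1
  x=-2.746: |R|=0.53413 <1
  x=-6.609: |R|=1.41082 >1
  x=-6.408: |R|=1.19132 >1
  x=-6.296: |R|=1.07465 >1
Stable set (-6.2222, 0).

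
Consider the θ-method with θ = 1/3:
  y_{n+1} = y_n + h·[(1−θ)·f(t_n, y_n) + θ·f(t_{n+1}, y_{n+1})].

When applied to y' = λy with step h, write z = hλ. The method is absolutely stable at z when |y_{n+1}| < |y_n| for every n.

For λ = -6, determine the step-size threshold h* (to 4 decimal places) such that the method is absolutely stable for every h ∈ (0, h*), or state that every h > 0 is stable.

With y'=λy (z=hλ):
  y_{n+1} = y_n + z·[2/3·y_n + 1/3·y_{n+1}] ⇒ (1 − 1/3z)y_{n+1} = (1 + 2/3z)y_n
  R(z) = (1 + 2/3z)/(1 − 1/3z).

Find x<0 with |R(x)|<1.
x=-1.36: |R|=0.0642
R=−1: 1+2/3x = −1+1/3x ⇒ -1/3x=2 ⇒ x=2/(-1/3)=-6.0000
Confirm numerically:
  x=-5.467: |R|=0.93705 <1
  x=-3.620: |R|=0.64048 <1
  x=-3.572: |R|=0.63055 <1
  x=-6.351: |R|=1.03754 >1
  x=-6.299: |R|=1.03215 >1
  x=-6.077: |R|=1.00848 >1
Interval (-6.0000, 0).

(-6.0000,0); λ=-6 ⇒ h* = (6)/6 = 1.0000.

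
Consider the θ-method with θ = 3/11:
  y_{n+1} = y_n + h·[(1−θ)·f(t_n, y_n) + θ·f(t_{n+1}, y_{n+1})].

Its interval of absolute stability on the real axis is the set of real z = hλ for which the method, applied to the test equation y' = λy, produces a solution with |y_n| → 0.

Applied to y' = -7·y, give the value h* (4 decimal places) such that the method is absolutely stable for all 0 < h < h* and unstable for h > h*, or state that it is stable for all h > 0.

(-4.4000,0); λ=-7 ⇒ h* = (22/5)/7 = 0.6286.

Test eqn y'=λy, z=hλ:
  y_{n+1} = y_n + z·[8/11·y_n + 3/11·y_{n+1}] ⇒ (1 − 3/11z)y_{n+1} = (1 + 8/11z)y_n
  so R(z) = (1 + 8/11z)/(1 − 3/11z).

Need |R(x)|<1, x<0.
x=-1.3: |R|=0.0403
R=−1: 1+8/11x = −1+3/11x ⇒ -5/11x=2 ⇒ x=2/(-5/11)=-4.4000
Confirm numerically:
  x=-3.905: |R|=0.89104 <1
  x=-2.553: |R|=0.50506 <1
  x=-2.012: |R|=0.29913 <1
  x=-1.788: |R|=0.20191 <1
  x=-4.887: |R|=1.09489 >1
  x=-4.787: |R|=1.07630 >1
  x=-4.658: |R|=1.05165 >1
Stable set (-4.4000, 0).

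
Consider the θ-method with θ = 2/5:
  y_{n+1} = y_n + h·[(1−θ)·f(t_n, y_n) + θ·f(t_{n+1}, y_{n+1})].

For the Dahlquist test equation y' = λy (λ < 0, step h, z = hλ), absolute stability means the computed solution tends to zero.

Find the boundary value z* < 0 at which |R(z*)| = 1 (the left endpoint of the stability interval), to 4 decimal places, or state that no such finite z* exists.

Set f=λy, z=hλ:
  y_{n+1} = y_n + z·[3/5·y_n + 2/5·y_{n+1}] ⇒ (1 − 2/5z)y_{n+1} = (1 + 3/5z)y_n
  so R(z) = (1 + 3/5z)/(1 − 2/5z).

Find x<0 with |R(x)|<1.
x=-1.72: |R|=0.0190
R=−1: 1+3/5x = −1+2/5x ⇒ -1/5x=2 ⇒ x=2/(-1/5)=-10.0000
Confirm numerically:
  x=-7.768: |R|=0.89131 <1
  x=-5.586: |R|=0.72706 <1
  x=-5.359: |R|=0.70473 <1
  x=-10.364: |R|=1.01415 >1
  x=-10.184: |R|=1.00725 >1
So |R|<1 on (-10.0000, 0).

z* = -10.0000.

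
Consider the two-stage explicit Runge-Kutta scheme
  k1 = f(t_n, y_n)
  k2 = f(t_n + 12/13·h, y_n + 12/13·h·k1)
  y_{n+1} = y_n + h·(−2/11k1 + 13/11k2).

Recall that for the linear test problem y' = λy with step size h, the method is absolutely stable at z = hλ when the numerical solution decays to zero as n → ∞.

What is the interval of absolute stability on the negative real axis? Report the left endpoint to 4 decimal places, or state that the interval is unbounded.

Test eqn y'=λy, z=hλ:
  k1=λy_n ⇒ h·k1=z·y_n;  k2=λ(1+12/13z)y_n ⇒ h·k2=z(1+12/13z)y_n
  y_{n+1}/y_n = 1 − 2/11z + 13/11z(1+12/13z) = 1 + z + 12/11z²
  ⇒ R(z) = 1 + z + 12/11z².

Solve |R(x)|<1 on ℝ⁻.
x=-1.39: |R|=1.7177
R=1: x+12/11x²=0 ⇒ x=−11/12=-0.9167; min R=1−1/(4·12/11)=0.7708>−1
Confirm numerically:
  x=-0.896: |R|=0.97980 <1
  x=-0.867: |R|=0.95302 <1
  x=-0.421: |R|=0.77235 <1
  x=-1.269: |R|=1.48776 >1
  x=-1.124: |R|=1.25423 >1
So |R|<1 on (-0.9167, 0).

(-0.9167, 0).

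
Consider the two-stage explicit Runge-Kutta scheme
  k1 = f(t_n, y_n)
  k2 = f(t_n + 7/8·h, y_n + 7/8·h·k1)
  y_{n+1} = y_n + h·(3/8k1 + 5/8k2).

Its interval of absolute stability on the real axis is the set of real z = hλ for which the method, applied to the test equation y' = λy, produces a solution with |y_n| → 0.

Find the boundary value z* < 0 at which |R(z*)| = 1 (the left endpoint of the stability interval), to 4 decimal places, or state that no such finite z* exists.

On y'=λy, z=hλ:
  k1=λy_n ⇒ h·k1=z·y_n;  k2=λ(1+7/8z)y_n ⇒ h·k2=z(1+7/8z)y_n
  y_{n+1}/y_n = 1 + 3/8z + 5/8z(1+7/8z) = 1 + z + 35/64z²
  Hence R(z) = 1 + z + 35/64z².

Find x<0 with |R(x)|<1.
x=-0.75: |R|=0.5576
R=1: x+35/64x²=0 ⇒ x=−64/35=-1.8286; min R=1−1/(4·35/64)=0.5429>−1
Confirm numerically:
  x=-1.745: |R|=0.92025 <1
  x=-1.576: |R|=0.78232 <1
  x=-0.975: |R|=0.54487 <1
  x=-0.777: |R|=0.55316 <1
  x=-2.385: |R|=1.72575 >1
  x=-2.352: |R|=1.67326 >1
So |R|<1 on (-1.8286, 0).

left endpoint -1.8286.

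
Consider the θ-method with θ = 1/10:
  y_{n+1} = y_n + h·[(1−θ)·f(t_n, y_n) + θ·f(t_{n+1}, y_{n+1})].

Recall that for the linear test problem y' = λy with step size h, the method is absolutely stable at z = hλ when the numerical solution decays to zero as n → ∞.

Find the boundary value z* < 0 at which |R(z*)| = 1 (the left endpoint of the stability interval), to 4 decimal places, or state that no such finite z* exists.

left endpoint -2.5000.

With y'=λy (z=hλ):
  y_{n+1} = y_n + z·[9/10·y_n + 1/10·y_{n+1}] ⇒ (1 − 1/10z)y_{n+1} = (1 + 9/10z)y_n
  R(z) = (1 + 9/10z)/(1 − 1/10z).

Solve |R(x)|<1 on ℝ⁻.
x=-0.94: |R|=0.1408
R=−1: 1+9/10x = −1+1/10x ⇒ -4/5x=2 ⇒ x=2/(-4/5)=-2.5000
Confirm numerically:
  x=-2.201: |R|=0.80395 <1
  x=-1.766: |R|=0.50093 <1
  x=-1.205: |R|=0.07541 <1
  x=-2.797: |R|=1.18567 >1
  x=-2.590: |R|=1.05719 >1
Interval (-2.5000, 0).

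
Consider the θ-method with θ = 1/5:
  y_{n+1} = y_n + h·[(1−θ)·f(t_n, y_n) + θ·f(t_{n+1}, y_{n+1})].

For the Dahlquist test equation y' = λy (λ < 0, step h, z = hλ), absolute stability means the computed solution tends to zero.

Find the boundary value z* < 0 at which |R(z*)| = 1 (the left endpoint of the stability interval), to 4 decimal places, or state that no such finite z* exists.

Set f=λy, z=hλ:
  y_{n+1} = y_n + z·[4/5·y_n + 1/5·y_{n+1}] ⇒ (1 − 1/5z)y_{n+1} = (1 + 4/5z)y_n
  Hence R(z) = (1 + 4/5z)/(1 − 1/5z).

Boundary: |R(x)|=1, x<0.
x=-1.01: |R|=0.1597
R=−1: 1+4/5x = −1+1/5x ⇒ -3/5x=2 ⇒ x=2/(-3/5)=-3.3333
Confirm numerically:
  x=-3.245: |R|=0.96786 <1
  x=-2.371: |R|=0.60833 <1
  x=-1.638: |R|=0.23381 <1
  x=-1.347: |R|=0.06113 <1
  x=-3.932: |R|=1.20107 >1
  x=-3.649: |R|=1.10949 >1
  x=-3.362: |R|=1.01028 >1
So |R|<1 on (-3.3333, 0).

left endpoint -3.3333.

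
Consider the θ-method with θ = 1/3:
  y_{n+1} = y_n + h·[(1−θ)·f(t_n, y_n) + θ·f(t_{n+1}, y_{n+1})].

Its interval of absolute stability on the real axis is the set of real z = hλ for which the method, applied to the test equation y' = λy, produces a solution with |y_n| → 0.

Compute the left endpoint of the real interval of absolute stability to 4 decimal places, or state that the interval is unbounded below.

left endpoint -6.0000.

Test eqn y'=λy, z=hλ:
  y_{n+1} = y_n + z·[2/3·y_n + 1/3·y_{n+1}] ⇒ (1 − 1/3z)y_{n+1} = (1 + 2/3z)y_n
  R(z) = (1 + 2/3z)/(1 − 1/3z).

Solve |R(x)|<1 on ℝ⁻.
x=-0.56: |R|=0.5281
R=−1: 1+2/3x = −1+1/3x ⇒ -1/3x=2 ⇒ x=2/(-1/3)=-6.0000
Confirm numerically:
  x=-4.808: |R|=0.84734 <1
  x=-3.173: |R|=0.54204 <1
  x=-2.879: |R|=0.46913 <1
  x=-6.418: |R|=1.04438 >1
  x=-6.246: |R|=1.02661 >1
So |R|<1 on (-6.0000, 0).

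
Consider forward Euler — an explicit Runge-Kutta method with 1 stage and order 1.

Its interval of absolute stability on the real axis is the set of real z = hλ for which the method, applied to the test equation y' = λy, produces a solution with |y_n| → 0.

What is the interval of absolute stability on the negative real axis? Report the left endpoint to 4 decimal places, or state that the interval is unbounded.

Test eqn y'=λy, z=hλ:
  order 1, 1-stage ⇒ R(z)=1+z
  (e.g. R(-1.79)=-0.79000, |R|=0.79000)

Find x<0 with |R(x)|<1.
x=-1.79: |R|=0.7900
|R(-2.29)|=1.2900 |R(-2.05)|=1.0500 |R(-1.26)|=0.2600
Bisect:
  x_lo=-2.4961 |R|=1.4961  x_hi=-0.2495 |R|=0.7505
  mid=-1.37282 |R|=0.37282 →hi
  mid=-1.93448 |R|=0.93448 →hi
  mid=-2.21531 |R|=1.21531 →lo
  mid=-2.07490 |R|=1.07490 →lo
  mid=-2.00469 |R|=1.00469 →lo
  mid=-1.96958 |R|=0.96958 →hi
  mid=-1.98714 |R|=0.98714 →hi
  ...
  [-2.00003,-1.99989] ⇒ x*=-2.0000
So |R|<1 on (-2.0000, 0).

z∈(-2.0000,0).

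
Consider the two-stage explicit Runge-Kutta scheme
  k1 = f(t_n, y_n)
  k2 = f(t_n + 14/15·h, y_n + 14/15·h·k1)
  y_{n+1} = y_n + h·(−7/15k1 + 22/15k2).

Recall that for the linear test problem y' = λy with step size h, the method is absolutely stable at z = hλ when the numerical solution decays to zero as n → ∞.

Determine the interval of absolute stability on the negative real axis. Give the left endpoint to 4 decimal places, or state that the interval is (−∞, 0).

z∈(-0.7305,0).

On y'=λy, z=hλ:
  k1=λy_n ⇒ h·k1=z·y_n;  k2=λ(1+14/15z)y_n ⇒ h·k2=z(1+14/15z)y_n
  y_{n+1}/y_n = 1 − 7/15z + 22/15z(1+14/15z) = 1 + z + 308/225z²
  R(z) = 1 + z + 308/225z².

Find x<0 with |R(x)|<1.
x=-0.56: |R|=0.8693
R=1: x+308/225x²=0 ⇒ x=−225/308=-0.7305; min R=1−1/(4·308/225)=0.8174>−1
Confirm numerically:
  x=-0.685: |R|=0.95732 <1
  x=-0.571: |R|=0.87531 <1
  x=-0.368: |R|=0.81738 <1
  x=-0.970: |R|=1.31799 >1
  x=-0.908: |R|=1.22060 >1
  x=-0.751: |R|=1.02105 >1
Interval (-0.7305, 0).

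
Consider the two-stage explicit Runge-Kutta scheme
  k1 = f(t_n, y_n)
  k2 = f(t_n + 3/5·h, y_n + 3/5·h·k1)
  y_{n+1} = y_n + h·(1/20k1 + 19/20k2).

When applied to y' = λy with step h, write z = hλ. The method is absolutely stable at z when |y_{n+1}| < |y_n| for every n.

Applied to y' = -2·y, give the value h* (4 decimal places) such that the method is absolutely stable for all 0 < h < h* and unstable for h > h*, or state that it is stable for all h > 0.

(-1.7544,0); λ=-2 ⇒ h* = (100/57)/2 = 0.8772.

On y'=λy, z=hλ:
  k1=λy_n ⇒ h·k1=z·y_n;  k2=λ(1+3/5z)y_n ⇒ h·k2=z(1+3/5z)y_n
  y_{n+1}/y_n = 1 + 1/20z + 19/20z(1+3/5z) = 1 + z + 57/100z²
  R(z) = 1 + z + 57/100z².

Boundary: |R(x)|=1, x<0.
x=-1.2: |R|=0.6208
R=1: x+57/100x²=0 ⇒ x=−100/57=-1.7544; min R=1−1/(4·57/100)=0.5614>−1
Confirm numerically:
  x=-1.504: |R|=0.78535 <1
  x=-0.985: |R|=0.56803 <1
  x=-0.857: |R|=0.56164 <1
  x=-2.246: |R|=1.62937 >1
  x=-1.829: |R|=1.07779 >1
Stable set (-1.7544, 0).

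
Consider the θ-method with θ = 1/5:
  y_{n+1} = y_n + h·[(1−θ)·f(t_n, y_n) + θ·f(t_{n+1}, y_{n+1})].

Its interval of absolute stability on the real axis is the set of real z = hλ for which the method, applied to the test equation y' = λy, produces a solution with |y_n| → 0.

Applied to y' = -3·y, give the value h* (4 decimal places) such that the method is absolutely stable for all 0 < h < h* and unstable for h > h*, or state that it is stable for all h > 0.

(-3.3333,0); λ=-3 ⇒ h* = (10/3)/3 = 1.1111.

On y'=λy, z=hλ:
  y_{n+1} = y_n + z·[4/5·y_n + 1/5·y_{n+1}] ⇒ (1 − 1/5z)y_{n+1} = (1 + 4/5z)y_n
  R(z) = (1 + 4/5z)/(1 − 1/5z).

Need |R(x)|<1, x<0.
x=-1.13: |R|=0.0783
R=−1: 1+4/5x = −1+1/5x ⇒ -3/5x=2 ⇒ x=2/(-3/5)=-3.3333
Confirm numerically:
  x=-2.931: |R|=0.84781 <1
  x=-2.802: |R|=0.79569 <1
  x=-2.279: |R|=0.56546 <1
  x=-1.436: |R|=0.11560 <1
  x=-3.749: |R|=1.14253 >1
  x=-3.671: |R|=1.11683 >1
So |R|<1 on (-3.3333, 0).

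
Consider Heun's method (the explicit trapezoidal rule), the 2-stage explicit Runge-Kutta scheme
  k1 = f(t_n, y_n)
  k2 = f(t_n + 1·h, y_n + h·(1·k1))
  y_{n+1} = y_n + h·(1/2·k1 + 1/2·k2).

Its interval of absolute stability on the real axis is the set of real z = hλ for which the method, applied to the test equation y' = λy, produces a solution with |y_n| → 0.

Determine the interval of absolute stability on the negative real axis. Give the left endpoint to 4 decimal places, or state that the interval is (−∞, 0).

(-2.0000, 0).

With y'=λy (z=hλ):
  order 2, 2-stage ⇒ R(z)=1+z+z^2/2
  (e.g. R(-0.4)=0.68000, |R|=0.68000)

Boundary: |R(x)|=1, x<0.
x=-0.4: |R|=0.6800
|R(-1.54)|=0.6458 |R(-1.15)|=0.5112 |R(-0.94)|=0.5018
Bisect:
  x_lo=-2.4524 |R|=1.5547  x_hi=-0.1955 |R|=0.8236
  mid=-1.32392 |R|=0.55246 →hi
  mid=-1.88816 |R|=0.89441 →hi
  mid=-2.17028 |R|=1.18477 →lo
  mid=-2.02922 |R|=1.02964 →lo
  mid=-1.95869 |R|=0.95954 →hi
  mid=-1.99395 |R|=0.99397 →hi
  mid=-2.01159 |R|=1.01165 →lo
  ...
  [-2.00001,-1.99988] ⇒ x*=-2.0000
Interval (-2.0000, 0).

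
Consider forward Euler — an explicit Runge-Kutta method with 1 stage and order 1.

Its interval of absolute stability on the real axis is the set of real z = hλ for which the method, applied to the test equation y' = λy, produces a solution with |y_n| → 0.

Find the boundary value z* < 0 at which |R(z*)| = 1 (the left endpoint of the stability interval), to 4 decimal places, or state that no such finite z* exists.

Test eqn y'=λy, z=hλ:
  order 1, 1-stage ⇒ R(z)=1+z
  (e.g. R(-1.74)=-0.74000, |R|=0.74000)

Solve |R(x)|<1 on ℝ⁻.
x=-1.74: |R|=0.7400
|R(-2.21)|=1.2100 |R(-1.86)|=0.8600 |R(-1.49)|=0.4900
Bisect:
  x_lo=-2.3260 |R|=1.3260  x_hi=-0.0784 |R|=0.9216
  mid=-1.20221 |R|=0.20221 →hi
  mid=-1.76413 |R|=0.76413 →hi
  mid=-2.04508 |R|=1.04508 →lo
  mid=-1.90460 |R|=0.90460 →hi
  mid=-1.97484 |R|=0.97484 →hi
  mid=-2.00996 |R|=1.00996 →lo
  mid=-1.99240 |R|=0.99240 →hi
  mid=-2.00118 |R|=1.00118 →lo
  ...
  [-2.00008,-1.99995] ⇒ x*=-2.0000
So |R|<1 on (-2.0000, 0).

z* = -2.0000.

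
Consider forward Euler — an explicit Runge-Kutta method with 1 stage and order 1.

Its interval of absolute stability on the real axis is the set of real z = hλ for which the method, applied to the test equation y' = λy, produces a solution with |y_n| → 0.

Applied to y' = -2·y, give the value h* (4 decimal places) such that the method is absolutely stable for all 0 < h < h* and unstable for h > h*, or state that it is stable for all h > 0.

On y'=λy, z=hλ:
  order 1, 1-stage ⇒ R(z)=1+z
  (e.g. R(-1.29)=-0.29000, |R|=0.29000)

Need |R(x)|<1, x<0.
x=-1.29: |R|=0.2900
|R(-1.78)|=0.7800 |R(-1.58)|=0.5800 |R(-0.67)|=0.3300
Bisect:
  x_lo=-2.5686 |R|=1.5686  x_hi=-0.2204 |R|=0.7796
  mid=-1.39449 |R|=0.39449 →hi
  mid=-1.98152 |R|=0.98152 →hi
  mid=-2.27503 |R|=1.27503 →lo
  mid=-2.12828 |R|=1.12828 →lo
  mid=-2.05490 |R|=1.05490 →lo
  mid=-2.01821 |R|=1.01821 →lo
  mid=-1.99986 |R|=0.99986 →hi
  mid=-2.00904 |R|=1.00904 →lo
  mid=-2.00445 |R|=1.00445 →lo
  mid=-2.00216 |R|=1.00216 →lo
  ...
  [-2.00001,-1.99986] ⇒ x*=-2.0000
Stable set (-2.0000, 0).

(-2.0000,0); λ=-2 ⇒ h* = 1.0000.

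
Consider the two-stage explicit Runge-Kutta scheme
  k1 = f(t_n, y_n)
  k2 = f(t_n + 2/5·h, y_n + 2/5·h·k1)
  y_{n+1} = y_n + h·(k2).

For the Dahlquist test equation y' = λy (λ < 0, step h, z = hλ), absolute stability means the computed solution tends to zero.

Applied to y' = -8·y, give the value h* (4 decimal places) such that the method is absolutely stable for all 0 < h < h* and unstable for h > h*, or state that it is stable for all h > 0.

(-2.5000,0); λ=-8 ⇒ h* = (5/2)/8 = 0.3125.

With y'=λy (z=hλ):
  k1=λy_n ⇒ h·k1=z·y_n;  k2=λ(1+2/5z)y_n ⇒ h·k2=z(1+2/5z)y_n
  y_{n+1}/y_n = 1 + z(1+2/5z) = 1 + z + 2/5z²
  so R(z) = 1 + z + 2/5z².

Find x<0 with |R(x)|<1.
x=-1.29: |R|=0.3756
R=1: x+2/5x²=0 ⇒ x=−5/2=-2.5000; min R=1−1/(4·2/5)=0.3750>−1
Confirm numerically:
  x=-2.175: |R|=0.71725 <1
  x=-2.115: |R|=0.67429 <1
  x=-1.440: |R|=0.38944 <1
  x=-3.074: |R|=1.70579 >1
  x=-2.660: |R|=1.17024 >1
Interval (-2.5000, 0).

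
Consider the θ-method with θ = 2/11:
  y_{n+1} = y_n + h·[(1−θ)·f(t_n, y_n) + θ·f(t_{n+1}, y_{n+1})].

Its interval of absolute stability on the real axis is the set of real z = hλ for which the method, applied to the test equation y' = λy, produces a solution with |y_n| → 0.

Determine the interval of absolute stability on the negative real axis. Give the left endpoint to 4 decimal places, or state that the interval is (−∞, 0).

(-3.1429, 0).

On y'=λy, z=hλ:
  y_{n+1} = y_n + z·[9/11·y_n + 2/11·y_{n+1}] ⇒ (1 − 2/11z)y_{n+1} = (1 + 9/11z)y_n
  Hence R(z) = (1 + 9/11z)/(1 − 2/11z).

Need |R(x)|<1, x<0.
x=-0.67: |R|=0.4028
R=−1: 1+9/11x = −1+2/11x ⇒ -7/11x=2 ⇒ x=2/(-7/11)=-3.1429
Confirm numerically:
  x=-2.852: |R|=0.87811 <1
  x=-2.795: |R|=0.85322 <1
  x=-1.724: |R|=0.31257 <1
  x=-3.537: |R|=1.15265 >1
  x=-3.328: |R|=1.07340 >1
Stable set (-3.1429, 0).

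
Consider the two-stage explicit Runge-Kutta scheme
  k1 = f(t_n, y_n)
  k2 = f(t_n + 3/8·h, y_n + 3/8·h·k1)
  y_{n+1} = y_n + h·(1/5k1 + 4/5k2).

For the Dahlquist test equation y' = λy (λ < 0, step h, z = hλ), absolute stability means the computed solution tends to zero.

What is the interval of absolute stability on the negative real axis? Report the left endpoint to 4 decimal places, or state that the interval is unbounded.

(-3.3333, 0).

With y'=λy (z=hλ):
  k1=λy_n ⇒ h·k1=z·y_n;  k2=λ(1+3/8z)y_n ⇒ h·k2=z(1+3/8z)y_n
  y_{n+1}/y_n = 1 + 1/5z + 4/5z(1+3/8z) = 1 + z + 3/10z²
  ⇒ R(z) = 1 + z + 3/10z².

Find x<0 with |R(x)|<1.
x=-0.36: |R|=0.6789
R=1: x+3/10x²=0 ⇒ x=−10/3=-3.3333; min R=1−1/(4·3/10)=0.1667>−1
Confirm numerically:
  x=-3.214: |R|=0.88494 <1
  x=-3.041: |R|=0.73330 <1
  x=-1.630: |R|=0.16707 <1
  x=-3.901: |R|=1.66434 >1
  x=-3.677: |R|=1.37910 >1
Interval (-3.3333, 0).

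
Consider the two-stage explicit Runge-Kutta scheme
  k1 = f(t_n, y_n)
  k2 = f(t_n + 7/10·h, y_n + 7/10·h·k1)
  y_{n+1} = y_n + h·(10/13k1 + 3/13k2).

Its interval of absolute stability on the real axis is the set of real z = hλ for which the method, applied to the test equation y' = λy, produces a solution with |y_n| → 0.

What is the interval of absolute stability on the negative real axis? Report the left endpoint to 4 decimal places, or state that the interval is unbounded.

z∈(-6.1905,0).

Test eqn y'=λy, z=hλ:
  k1=λy_n ⇒ h·k1=z·y_n;  k2=λ(1+7/10z)y_n ⇒ h·k2=z(1+7/10z)y_n
  y_{n+1}/y_n = 1 + 10/13z + 3/13z(1+7/10z) = 1 + z + 21/130z²
  R(z) = 1 + z + 21/130z².

Boundary: |R(x)|=1, x<0.
x=-0.47: |R|=0.5657
R=1: x+21/130x²=0 ⇒ x=−130/21=-6.1905; min R=1−1/(4·21/130)=-0.5476>−1
Confirm numerically:
  x=-6.118: |R|=0.92837 <1
  x=-5.363: |R|=0.28313 <1
  x=-4.146: |R|=0.36926 <1
  x=-2.577: |R|=0.50423 <1
  x=-6.666: |R|=1.51205 >1
  x=-6.330: |R|=1.14267 >1
Interval (-6.1905, 0).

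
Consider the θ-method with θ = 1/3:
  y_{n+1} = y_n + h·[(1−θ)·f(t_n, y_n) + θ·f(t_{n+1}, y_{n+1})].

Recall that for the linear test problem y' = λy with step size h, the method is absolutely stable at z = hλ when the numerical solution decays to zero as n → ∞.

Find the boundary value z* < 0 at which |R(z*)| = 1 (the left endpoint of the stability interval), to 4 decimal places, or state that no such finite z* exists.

z* = -6.0000.

Test eqn y'=λy, z=hλ:
  y_{n+1} = y_n + z·[2/3·y_n + 1/3·y_{n+1}] ⇒ (1 − 1/3z)y_{n+1} = (1 + 2/3z)y_n
  ⇒ R(z) = (1 + 2/3z)/(1 − 1/3z).

Boundary: |R(x)|=1, x<0.
x=-0.49: |R|=0.5788
R=−1: 1+2/3x = −1+1/3x ⇒ -1/3x=2 ⇒ x=2/(-1/3)=-6.0000
Confirm numerically:
  x=-4.559: |R|=0.80937 <1
  x=-4.164: |R|=0.74372 <1
  x=-3.466: |R|=0.60810 <1
  x=-6.468: |R|=1.04943 >1
  x=-6.449: |R|=1.04752 >1
Stable set (-6.0000, 0).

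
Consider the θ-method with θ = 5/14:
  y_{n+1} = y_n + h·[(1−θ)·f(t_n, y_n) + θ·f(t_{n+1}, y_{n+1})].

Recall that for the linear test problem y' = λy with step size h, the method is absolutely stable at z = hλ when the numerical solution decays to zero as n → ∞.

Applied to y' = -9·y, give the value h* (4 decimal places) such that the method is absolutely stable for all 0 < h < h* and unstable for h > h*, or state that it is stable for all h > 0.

(-7.0000,0); λ=-9 ⇒ h* = (7)/9 = 0.7778.

On y'=λy, z=hλ:
  y_{n+1} = y_n + z·[9/14·y_n + 5/14·y_{n+1}] ⇒ (1 − 5/14z)y_{n+1} = (1 + 9/14z)y_n
  R(z) = (1 + 9/14z)/(1 − 5/14z).

Boundary: |R(x)|=1, x<0.
x=-0.38: |R|=0.6654
R=−1: 1+9/14x = −1+5/14x ⇒ -2/7x=2 ⇒ x=2/(-2/7)=-7.0000
Confirm numerically:
  x=-6.770: |R|=0.98077 <1
  x=-6.380: |R|=0.94597 <1
  x=-6.010: |R|=0.91010 <1
  x=-5.944: |R|=0.90339 <1
  x=-7.561: |R|=1.04332 >1
  x=-7.446: |R|=1.03482 >1
  x=-7.314: |R|=1.02484 >1
Interval (-7.0000, 0).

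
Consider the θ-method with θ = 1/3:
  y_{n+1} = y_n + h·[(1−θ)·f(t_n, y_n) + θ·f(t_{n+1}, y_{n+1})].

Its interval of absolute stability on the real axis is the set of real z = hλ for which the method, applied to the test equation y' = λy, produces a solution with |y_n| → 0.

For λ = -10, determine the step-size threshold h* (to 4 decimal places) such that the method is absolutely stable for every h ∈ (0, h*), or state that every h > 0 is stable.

(-6.0000,0); λ=-10 ⇒ h* = (6)/10 = 0.6000.

With y'=λy (z=hλ):
  y_{n+1} = y_n + z·[2/3·y_n + 1/3·y_{n+1}] ⇒ (1 − 1/3z)y_{n+1} = (1 + 2/3z)y_n
  Hence R(z) = (1 + 2/3z)/(1 − 1/3z).

Solve |R(x)|<1 on ℝ⁻.
x=-1.72: |R|=0.0932
R=−1: 1+2/3x = −1+1/3x ⇒ -1/3x=2 ⇒ x=2/(-1/3)=-6.0000
Confirm numerically:
  x=-4.396: |R|=0.78313 <1
  x=-3.442: |R|=0.60292 <1
  x=-3.121: |R|=0.52965 <1
  x=-3.042: |R|=0.51043 <1
  x=-6.373: |R|=1.03980 >1
  x=-6.142: |R|=1.01553 >1
  x=-6.096: |R|=1.01055 >1
Interval (-6.0000, 0).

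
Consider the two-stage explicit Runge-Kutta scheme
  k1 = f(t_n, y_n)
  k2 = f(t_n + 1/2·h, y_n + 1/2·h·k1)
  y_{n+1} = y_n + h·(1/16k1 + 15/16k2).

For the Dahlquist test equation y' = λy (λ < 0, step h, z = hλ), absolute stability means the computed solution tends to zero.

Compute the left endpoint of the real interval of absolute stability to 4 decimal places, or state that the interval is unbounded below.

z* = -2.1333.

Test eqn y'=λy, z=hλ:
  k1=λy_n ⇒ h·k1=z·y_n;  k2=λ(1+1/2z)y_n ⇒ h·k2=z(1+1/2z)y_n
  y_{n+1}/y_n = 1 + 1/16z + 15/16z(1+1/2z) = 1 + z + 15/32z²
  Hence R(z) = 1 + z + 15/32z².

Boundary: |R(x)|=1, x<0.
x=-0.62: |R|=0.5602
R=1: x+15/32x²=0 ⇒ x=−32/15=-2.1333; min R=1−1/(4·15/32)=0.4667>−1
Confirm numerically:
  x=-1.910: |R|=0.80005 <1
  x=-1.739: |R|=0.67856 <1
  x=-1.248: |R|=0.48208 <1
  x=-2.607: |R|=1.57884 >1
  x=-2.548: |R|=1.49527 >1
  x=-2.299: |R|=1.17853 >1
Stable set (-2.1333, 0).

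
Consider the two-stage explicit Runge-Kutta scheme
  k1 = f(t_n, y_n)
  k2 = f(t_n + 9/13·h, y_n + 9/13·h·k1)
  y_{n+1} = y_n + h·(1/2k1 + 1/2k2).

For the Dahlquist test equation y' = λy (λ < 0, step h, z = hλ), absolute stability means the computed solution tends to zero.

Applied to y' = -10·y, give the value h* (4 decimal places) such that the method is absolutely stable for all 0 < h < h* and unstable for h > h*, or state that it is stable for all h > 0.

With y'=λy (z=hλ):
  k1=λy_n ⇒ h·k1=z·y_n;  k2=λ(1+9/13z)y_n ⇒ h·k2=z(1+9/13z)y_n
  y_{n+1}/y_n = 1 + 1/2z + 1/2z(1+9/13z) = 1 + z + 9/26z²
  ⇒ R(z) = 1 + z + 9/26z².

Boundary: |R(x)|=1, x<0.
x=-1.2: |R|=0.2985
R=1: x+9/26x²=0 ⇒ x=−26/9=-2.8889; min R=1−1/(4·9/26)=0.2778>−1
Confirm numerically:
  x=-2.704: |R|=0.82694 <1
  x=-2.419: |R|=0.60654 <1
  x=-1.900: |R|=0.34962 <1
  x=-1.348: |R|=0.28100 <1
  x=-3.220: |R|=1.36906 >1
  x=-3.039: |R|=1.15791 >1
So |R|<1 on (-2.8889, 0).

(-2.8889,0); λ=-10 ⇒ h* = (26/9)/10 = 0.2889.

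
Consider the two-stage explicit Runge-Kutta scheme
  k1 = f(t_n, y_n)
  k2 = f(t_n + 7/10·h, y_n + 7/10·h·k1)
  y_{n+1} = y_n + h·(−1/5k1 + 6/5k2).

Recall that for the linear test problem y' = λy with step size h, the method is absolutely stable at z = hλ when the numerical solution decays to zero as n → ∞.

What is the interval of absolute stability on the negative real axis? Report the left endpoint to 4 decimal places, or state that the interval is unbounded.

Test eqn y'=λy, z=hλ:
  k1=λy_n ⇒ h·k1=z·y_n;  k2=λ(1+7/10z)y_n ⇒ h·k2=z(1+7/10z)y_n
  y_{n+1}/y_n = 1 − 1/5z + 6/5z(1+7/10z) = 1 + z + 21/25z²
  Hence R(z) = 1 + z + 21/25z².

Find x<0 with |R(x)|<1.
x=-0.86: |R|=0.7613
R=1: x+21/25x²=0 ⇒ x=−25/21=-1.1905; min R=1−1/(4·21/25)=0.7024>−1
Confirm numerically:
  x=-1.097: |R|=0.91386 <1
  x=-1.013: |R|=0.84898 <1
  x=-0.508: |R|=0.70877 <1
  x=-1.554: |R|=1.47453 >1
  x=-1.466: |R|=1.33929 >1
  x=-1.370: |R|=1.20660 >1
Stable set (-1.1905, 0).

(-1.1905, 0).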